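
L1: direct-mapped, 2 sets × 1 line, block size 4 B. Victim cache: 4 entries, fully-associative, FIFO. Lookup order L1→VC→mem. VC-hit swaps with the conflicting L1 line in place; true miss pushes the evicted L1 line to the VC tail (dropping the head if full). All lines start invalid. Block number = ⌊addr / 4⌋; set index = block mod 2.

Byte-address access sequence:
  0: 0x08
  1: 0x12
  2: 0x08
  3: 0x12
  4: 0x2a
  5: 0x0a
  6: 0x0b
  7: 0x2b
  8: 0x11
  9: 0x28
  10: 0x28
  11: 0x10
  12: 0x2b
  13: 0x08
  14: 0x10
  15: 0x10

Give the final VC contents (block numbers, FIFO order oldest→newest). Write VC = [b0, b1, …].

0: 0x8 (blk 2, set 0) → MISS  vc=[]
1: 0x12 (blk 4, set 0) → MISS  vc=[2]
2: 0x8 (blk 2, set 0) → VC-HIT  vc=[4]
3: 0x12 (blk 4, set 0) → VC-HIT  vc=[2]
4: 0x2a (blk 10, set 0) → MISS  vc=[2, 4]
5: 0xa (blk 2, set 0) → VC-HIT  vc=[10, 4]
6: 0xb (blk 2, set 0) → L1-HIT  vc=[10, 4]
7: 0x2b (blk 10, set 0) → VC-HIT  vc=[2, 4]
8: 0x11 (blk 4, set 0) → VC-HIT  vc=[2, 10]
9: 0x28 (blk 10, set 0) → VC-HIT  vc=[2, 4]
10: 0x28 (blk 10, set 0) → L1-HIT  vc=[2, 4]
11: 0x10 (blk 4, set 0) → VC-HIT  vc=[2, 10]
12: 0x2b (blk 10, set 0) → VC-HIT  vc=[2, 4]
13: 0x8 (blk 2, set 0) → VC-HIT  vc=[10, 4]
14: 0x10 (blk 4, set 0) → VC-HIT  vc=[10, 2]
15: 0x10 (blk 4, set 0) → L1-HIT  vc=[10, 2]

VC = [10, 2]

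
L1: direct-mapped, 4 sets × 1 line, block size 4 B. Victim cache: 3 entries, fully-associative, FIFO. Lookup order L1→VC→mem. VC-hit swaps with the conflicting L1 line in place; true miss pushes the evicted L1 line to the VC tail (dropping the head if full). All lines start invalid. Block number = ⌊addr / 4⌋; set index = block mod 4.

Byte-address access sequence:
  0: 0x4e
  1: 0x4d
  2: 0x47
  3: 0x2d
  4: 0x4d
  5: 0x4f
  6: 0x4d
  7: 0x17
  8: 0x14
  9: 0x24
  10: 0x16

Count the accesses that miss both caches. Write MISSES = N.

MISSES = 5

  [0] addr=0x4e blk=19 s=3: MISS | VC []
  [1] addr=0x4d blk=19 s=3: L1-HIT | VC []
  [2] addr=0x47 blk=17 s=1: MISS | VC []
  [3] addr=0x2d blk=11 s=3: MISS | VC [19]
  [4] addr=0x4d blk=19 s=3: VC-HIT | VC [11]
  [5] addr=0x4f blk=19 s=3: L1-HIT | VC [11]
  [6] addr=0x4d blk=19 s=3: L1-HIT | VC [11]
  [7] addr=0x17 blk=5 s=1: MISS | VC [11, 17]
  [8] addr=0x14 blk=5 s=1: L1-HIT | VC [11, 17]
  [9] addr=0x24 blk=9 s=1: MISS | VC [11, 17, 5]
  [10] addr=0x16 blk=5 s=1: VC-HIT | VC [11, 17, 9]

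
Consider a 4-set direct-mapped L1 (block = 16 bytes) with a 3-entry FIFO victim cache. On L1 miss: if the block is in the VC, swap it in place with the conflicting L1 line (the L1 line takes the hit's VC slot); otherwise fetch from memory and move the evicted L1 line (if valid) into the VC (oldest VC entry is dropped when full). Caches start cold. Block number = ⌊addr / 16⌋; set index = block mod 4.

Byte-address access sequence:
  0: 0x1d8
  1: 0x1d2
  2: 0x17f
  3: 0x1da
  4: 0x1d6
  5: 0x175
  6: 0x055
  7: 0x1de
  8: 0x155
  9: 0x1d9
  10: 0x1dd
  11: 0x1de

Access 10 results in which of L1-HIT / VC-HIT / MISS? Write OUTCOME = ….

  [0] addr=0x1d8 blk=29 s=1: MISS | VC []
  [1] addr=0x1d2 blk=29 s=1: L1-HIT | VC []
  [2] addr=0x17f blk=23 s=3: MISS | VC []
  [3] addr=0x1da blk=29 s=1: L1-HIT | VC []
  [4] addr=0x1d6 blk=29 s=1: L1-HIT | VC []
  [5] addr=0x175 blk=23 s=3: L1-HIT | VC []
  [6] addr=0x55 blk=5 s=1: MISS | VC [29]
  [7] addr=0x1de blk=29 s=1: VC-HIT | VC [5]
  [8] addr=0x155 blk=21 s=1: MISS | VC [5, 29]
  [9] addr=0x1d9 blk=29 s=1: VC-HIT | VC [5, 21]
  [10] addr=0x1dd blk=29 s=1: L1-HIT | VC [5, 21]
  [11] addr=0x1de blk=29 s=1: L1-HIT | VC [5, 21]

OUTCOME = L1-HIT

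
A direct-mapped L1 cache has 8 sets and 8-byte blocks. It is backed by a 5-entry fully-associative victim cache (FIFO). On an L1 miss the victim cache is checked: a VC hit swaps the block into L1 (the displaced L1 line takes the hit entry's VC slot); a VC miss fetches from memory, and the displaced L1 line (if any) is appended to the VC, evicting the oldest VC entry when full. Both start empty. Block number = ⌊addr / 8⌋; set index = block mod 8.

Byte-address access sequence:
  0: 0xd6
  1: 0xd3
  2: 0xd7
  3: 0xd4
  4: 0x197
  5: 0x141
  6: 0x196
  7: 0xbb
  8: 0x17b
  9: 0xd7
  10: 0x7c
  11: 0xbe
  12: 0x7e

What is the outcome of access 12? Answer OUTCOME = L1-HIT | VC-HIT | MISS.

0: 0xd6 (blk 26, set 2) → MISS  vc=[]
1: 0xd3 (blk 26, set 2) → L1-HIT  vc=[]
2: 0xd7 (blk 26, set 2) → L1-HIT  vc=[]
3: 0xd4 (blk 26, set 2) → L1-HIT  vc=[]
4: 0x197 (blk 50, set 2) → MISS  vc=[26]
5: 0x141 (blk 40, set 0) → MISS  vc=[26]
6: 0x196 (blk 50, set 2) → L1-HIT  vc=[26]
7: 0xbb (blk 23, set 7) → MISS  vc=[26]
8: 0x17b (blk 47, set 7) → MISS  vc=[26, 23]
9: 0xd7 (blk 26, set 2) → VC-HIT  vc=[50, 23]
10: 0x7c (blk 15, set 7) → MISS  vc=[50, 23, 47]
11: 0xbe (blk 23, set 7) → VC-HIT  vc=[50, 15, 47]
12: 0x7e (blk 15, set 7) → VC-HIT  vc=[50, 23, 47]

OUTCOME = VC-HIT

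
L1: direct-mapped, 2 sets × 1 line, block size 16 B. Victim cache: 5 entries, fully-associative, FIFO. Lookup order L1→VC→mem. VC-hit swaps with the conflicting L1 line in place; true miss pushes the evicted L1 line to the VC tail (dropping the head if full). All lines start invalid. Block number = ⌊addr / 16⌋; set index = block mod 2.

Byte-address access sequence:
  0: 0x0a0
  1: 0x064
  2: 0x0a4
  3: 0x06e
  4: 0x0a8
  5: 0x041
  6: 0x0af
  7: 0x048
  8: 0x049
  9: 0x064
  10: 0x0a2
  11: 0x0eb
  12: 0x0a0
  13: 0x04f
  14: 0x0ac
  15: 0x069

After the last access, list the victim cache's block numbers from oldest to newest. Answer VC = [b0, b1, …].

  [0] addr=0xa0 blk=10 s=0: MISS | VC []
  [1] addr=0x64 blk=6 s=0: MISS | VC [10]
  [2] addr=0xa4 blk=10 s=0: VC-HIT | VC [6]
  [3] addr=0x6e blk=6 s=0: VC-HIT | VC [10]
  [4] addr=0xa8 blk=10 s=0: VC-HIT | VC [6]
  [5] addr=0x41 blk=4 s=0: MISS | VC [6, 10]
  [6] addr=0xaf blk=10 s=0: VC-HIT | VC [6, 4]
  [7] addr=0x48 blk=4 s=0: VC-HIT | VC [6, 10]
  [8] addr=0x49 blk=4 s=0: L1-HIT | VC [6, 10]
  [9] addr=0x64 blk=6 s=0: VC-HIT | VC [4, 10]
  [10] addr=0xa2 blk=10 s=0: VC-HIT | VC [4, 6]
  [11] addr=0xeb blk=14 s=0: MISS | VC [4, 6, 10]
  [12] addr=0xa0 blk=10 s=0: VC-HIT | VC [4, 6, 14]
  [13] addr=0x4f blk=4 s=0: VC-HIT | VC [10, 6, 14]
  [14] addr=0xac blk=10 s=0: VC-HIT | VC [4, 6, 14]
  [15] addr=0x69 blk=6 s=0: VC-HIT | VC [4, 10, 14]

VC = [4, 10, 14]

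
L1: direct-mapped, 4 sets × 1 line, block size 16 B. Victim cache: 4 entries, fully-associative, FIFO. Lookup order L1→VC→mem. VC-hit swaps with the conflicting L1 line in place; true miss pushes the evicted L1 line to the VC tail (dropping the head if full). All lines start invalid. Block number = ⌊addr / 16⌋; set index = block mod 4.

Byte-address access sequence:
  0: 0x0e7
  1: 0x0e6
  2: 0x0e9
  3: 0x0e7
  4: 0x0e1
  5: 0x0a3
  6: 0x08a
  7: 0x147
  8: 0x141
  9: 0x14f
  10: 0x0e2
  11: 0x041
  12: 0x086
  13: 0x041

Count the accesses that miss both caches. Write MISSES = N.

#0 0xe7→b14/s2 MISS; vc=[]
#1 0xe6→b14/s2 L1-HIT; vc=[]
#2 0xe9→b14/s2 L1-HIT; vc=[]
#3 0xe7→b14/s2 L1-HIT; vc=[]
#4 0xe1→b14/s2 L1-HIT; vc=[]
#5 0xa3→b10/s2 MISS; vc=[14]
#6 0x8a→b8/s0 MISS; vc=[14]
#7 0x147→b20/s0 MISS; vc=[14,8]
#8 0x141→b20/s0 L1-HIT; vc=[14,8]
#9 0x14f→b20/s0 L1-HIT; vc=[14,8]
#10 0xe2→b14/s2 VC-HIT; vc=[10,8]
#11 0x41→b4/s0 MISS; vc=[10,8,20]
#12 0x86→b8/s0 VC-HIT; vc=[10,4,20]
#13 0x41→b4/s0 VC-HIT; vc=[10,8,20]

MISSES = 5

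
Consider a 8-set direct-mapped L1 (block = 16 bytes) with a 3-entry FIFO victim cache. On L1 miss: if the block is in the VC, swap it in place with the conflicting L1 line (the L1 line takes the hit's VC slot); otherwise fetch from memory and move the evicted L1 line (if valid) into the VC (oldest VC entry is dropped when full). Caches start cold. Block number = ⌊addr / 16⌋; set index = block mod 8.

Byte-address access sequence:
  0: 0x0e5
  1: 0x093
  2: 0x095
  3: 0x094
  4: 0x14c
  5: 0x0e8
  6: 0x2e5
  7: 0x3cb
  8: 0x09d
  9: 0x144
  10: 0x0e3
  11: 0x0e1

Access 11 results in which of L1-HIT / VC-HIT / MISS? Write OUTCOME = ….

OUTCOME = L1-HIT

0: 0xe5 (blk 14, set 6) → MISS  vc=[]
1: 0x93 (blk 9, set 1) → MISS  vc=[]
2: 0x95 (blk 9, set 1) → L1-HIT  vc=[]
3: 0x94 (blk 9, set 1) → L1-HIT  vc=[]
4: 0x14c (blk 20, set 4) → MISS  vc=[]
5: 0xe8 (blk 14, set 6) → L1-HIT  vc=[]
6: 0x2e5 (blk 46, set 6) → MISS  vc=[14]
7: 0x3cb (blk 60, set 4) → MISS  vc=[14, 20]
8: 0x9d (blk 9, set 1) → L1-HIT  vc=[14, 20]
9: 0x144 (blk 20, set 4) → VC-HIT  vc=[14, 60]
10: 0xe3 (blk 14, set 6) → VC-HIT  vc=[46, 60]
11: 0xe1 (blk 14, set 6) → L1-HIT  vc=[46, 60]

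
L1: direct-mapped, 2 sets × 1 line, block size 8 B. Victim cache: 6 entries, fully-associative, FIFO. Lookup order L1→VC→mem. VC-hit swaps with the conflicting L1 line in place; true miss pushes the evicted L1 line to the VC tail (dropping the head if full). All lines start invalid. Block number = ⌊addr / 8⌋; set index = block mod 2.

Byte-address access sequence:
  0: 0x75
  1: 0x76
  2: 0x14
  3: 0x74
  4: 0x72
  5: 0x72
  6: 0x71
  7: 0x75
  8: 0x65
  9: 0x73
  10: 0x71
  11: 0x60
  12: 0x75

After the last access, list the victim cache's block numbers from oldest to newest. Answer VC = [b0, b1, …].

#0 0x75→b14/s0 MISS; vc=[]
#1 0x76→b14/s0 L1-HIT; vc=[]
#2 0x14→b2/s0 MISS; vc=[14]
#3 0x74→b14/s0 VC-HIT; vc=[2]
#4 0x72→b14/s0 L1-HIT; vc=[2]
#5 0x72→b14/s0 L1-HIT; vc=[2]
#6 0x71→b14/s0 L1-HIT; vc=[2]
#7 0x75→b14/s0 L1-HIT; vc=[2]
#8 0x65→b12/s0 MISS; vc=[2,14]
#9 0x73→b14/s0 VC-HIT; vc=[2,12]
#10 0x71→b14/s0 L1-HIT; vc=[2,12]
#11 0x60→b12/s0 VC-HIT; vc=[2,14]
#12 0x75→b14/s0 VC-HIT; vc=[2,12]

VC = [2, 12]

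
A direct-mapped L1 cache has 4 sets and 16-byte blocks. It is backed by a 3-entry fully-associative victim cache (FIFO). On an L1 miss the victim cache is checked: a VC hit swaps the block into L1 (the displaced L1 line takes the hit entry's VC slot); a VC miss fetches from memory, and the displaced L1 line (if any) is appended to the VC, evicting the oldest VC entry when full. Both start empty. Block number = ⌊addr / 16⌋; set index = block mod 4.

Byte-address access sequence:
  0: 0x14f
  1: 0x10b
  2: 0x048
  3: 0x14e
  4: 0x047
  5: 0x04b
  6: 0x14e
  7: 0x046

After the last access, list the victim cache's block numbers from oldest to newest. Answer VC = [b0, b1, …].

#0 0x14f→b20/s0 MISS; vc=[]
#1 0x10b→b16/s0 MISS; vc=[20]
#2 0x48→b4/s0 MISS; vc=[20,16]
#3 0x14e→b20/s0 VC-HIT; vc=[4,16]
#4 0x47→b4/s0 VC-HIT; vc=[20,16]
#5 0x4b→b4/s0 L1-HIT; vc=[20,16]
#6 0x14e→b20/s0 VC-HIT; vc=[4,16]
#7 0x46→b4/s0 VC-HIT; vc=[20,16]

VC = [20, 16]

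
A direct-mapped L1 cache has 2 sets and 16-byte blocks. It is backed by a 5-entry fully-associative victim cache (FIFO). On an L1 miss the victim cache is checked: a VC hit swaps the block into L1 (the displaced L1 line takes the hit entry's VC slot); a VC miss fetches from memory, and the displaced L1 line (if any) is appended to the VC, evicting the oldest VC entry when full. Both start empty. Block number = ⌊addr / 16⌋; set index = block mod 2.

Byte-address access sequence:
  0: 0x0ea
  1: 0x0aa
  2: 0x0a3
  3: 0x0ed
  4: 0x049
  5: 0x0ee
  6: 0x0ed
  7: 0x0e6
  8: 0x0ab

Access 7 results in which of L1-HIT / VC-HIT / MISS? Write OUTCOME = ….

#0 0xea→b14/s0 MISS; vc=[]
#1 0xaa→b10/s0 MISS; vc=[14]
#2 0xa3→b10/s0 L1-HIT; vc=[14]
#3 0xed→b14/s0 VC-HIT; vc=[10]
#4 0x49→b4/s0 MISS; vc=[10,14]
#5 0xee→b14/s0 VC-HIT; vc=[10,4]
#6 0xed→b14/s0 L1-HIT; vc=[10,4]
#7 0xe6→b14/s0 L1-HIT; vc=[10,4]
#8 0xab→b10/s0 VC-HIT; vc=[14,4]

OUTCOME = L1-HIT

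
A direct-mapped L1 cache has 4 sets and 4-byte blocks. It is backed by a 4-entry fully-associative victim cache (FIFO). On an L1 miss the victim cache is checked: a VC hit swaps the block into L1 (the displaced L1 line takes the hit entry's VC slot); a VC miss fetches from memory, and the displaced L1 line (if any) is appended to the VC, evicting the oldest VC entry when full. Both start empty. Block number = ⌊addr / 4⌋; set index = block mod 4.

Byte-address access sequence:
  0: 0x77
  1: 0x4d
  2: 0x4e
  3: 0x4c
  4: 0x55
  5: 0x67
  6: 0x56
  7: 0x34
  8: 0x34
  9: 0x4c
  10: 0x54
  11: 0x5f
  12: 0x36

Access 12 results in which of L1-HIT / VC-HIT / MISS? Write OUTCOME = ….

OUTCOME = VC-HIT

  [0] addr=0x77 blk=29 s=1: MISS | VC []
  [1] addr=0x4d blk=19 s=3: MISS | VC []
  [2] addr=0x4e blk=19 s=3: L1-HIT | VC []
  [3] addr=0x4c blk=19 s=3: L1-HIT | VC []
  [4] addr=0x55 blk=21 s=1: MISS | VC [29]
  [5] addr=0x67 blk=25 s=1: MISS | VC [29, 21]
  [6] addr=0x56 blk=21 s=1: VC-HIT | VC [29, 25]
  [7] addr=0x34 blk=13 s=1: MISS | VC [29, 25, 21]
  [8] addr=0x34 blk=13 s=1: L1-HIT | VC [29, 25, 21]
  [9] addr=0x4c blk=19 s=3: L1-HIT | VC [29, 25, 21]
  [10] addr=0x54 blk=21 s=1: VC-HIT | VC [29, 25, 13]
  [11] addr=0x5f blk=23 s=3: MISS | VC [29, 25, 13, 19]
  [12] addr=0x36 blk=13 s=1: VC-HIT | VC [29, 25, 21, 19]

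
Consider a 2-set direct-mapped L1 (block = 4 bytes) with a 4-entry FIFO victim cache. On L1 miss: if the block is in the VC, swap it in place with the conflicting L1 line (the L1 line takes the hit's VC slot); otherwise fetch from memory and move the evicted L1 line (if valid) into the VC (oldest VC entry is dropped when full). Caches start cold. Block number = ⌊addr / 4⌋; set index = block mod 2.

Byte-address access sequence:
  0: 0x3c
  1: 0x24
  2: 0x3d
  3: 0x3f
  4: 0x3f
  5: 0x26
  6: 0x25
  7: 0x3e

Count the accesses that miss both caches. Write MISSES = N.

0: 0x3c (blk 15, set 1) → MISS  vc=[]
1: 0x24 (blk 9, set 1) → MISS  vc=[15]
2: 0x3d (blk 15, set 1) → VC-HIT  vc=[9]
3: 0x3f (blk 15, set 1) → L1-HIT  vc=[9]
4: 0x3f (blk 15, set 1) → L1-HIT  vc=[9]
5: 0x26 (blk 9, set 1) → VC-HIT  vc=[15]
6: 0x25 (blk 9, set 1) → L1-HIT  vc=[15]
7: 0x3e (blk 15, set 1) → VC-HIT  vc=[9]

MISSES = 2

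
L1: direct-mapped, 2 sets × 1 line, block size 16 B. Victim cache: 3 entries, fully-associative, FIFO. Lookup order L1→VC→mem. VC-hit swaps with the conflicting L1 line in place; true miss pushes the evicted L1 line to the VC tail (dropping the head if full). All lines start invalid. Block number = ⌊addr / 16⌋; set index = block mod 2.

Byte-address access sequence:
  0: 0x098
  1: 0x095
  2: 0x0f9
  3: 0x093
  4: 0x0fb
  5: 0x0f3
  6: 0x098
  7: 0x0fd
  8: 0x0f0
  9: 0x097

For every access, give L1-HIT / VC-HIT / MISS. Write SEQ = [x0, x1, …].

0: 0x98 (blk 9, set 1) → MISS  vc=[]
1: 0x95 (blk 9, set 1) → L1-HIT  vc=[]
2: 0xf9 (blk 15, set 1) → MISS  vc=[9]
3: 0x93 (blk 9, set 1) → VC-HIT  vc=[15]
4: 0xfb (blk 15, set 1) → VC-HIT  vc=[9]
5: 0xf3 (blk 15, set 1) → L1-HIT  vc=[9]
6: 0x98 (blk 9, set 1) → VC-HIT  vc=[15]
7: 0xfd (blk 15, set 1) → VC-HIT  vc=[9]
8: 0xf0 (blk 15, set 1) → L1-HIT  vc=[9]
9: 0x97 (blk 9, set 1) → VC-HIT  vc=[15]

SEQ = [MISS, L1-HIT, MISS, VC-HIT, VC-HIT, L1-HIT, VC-HIT, VC-HIT, L1-HIT, VC-HIT]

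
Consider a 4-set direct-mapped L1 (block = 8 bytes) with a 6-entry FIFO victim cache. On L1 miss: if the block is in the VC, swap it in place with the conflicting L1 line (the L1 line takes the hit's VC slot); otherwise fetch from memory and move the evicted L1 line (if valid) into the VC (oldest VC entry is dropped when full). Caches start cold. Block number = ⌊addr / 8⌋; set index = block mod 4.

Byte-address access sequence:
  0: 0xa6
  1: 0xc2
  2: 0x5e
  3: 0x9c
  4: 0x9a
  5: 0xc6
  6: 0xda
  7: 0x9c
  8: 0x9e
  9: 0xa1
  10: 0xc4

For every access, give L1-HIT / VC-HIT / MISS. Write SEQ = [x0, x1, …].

  [0] addr=0xa6 blk=20 s=0: MISS | VC []
  [1] addr=0xc2 blk=24 s=0: MISS | VC [20]
  [2] addr=0x5e blk=11 s=3: MISS | VC [20]
  [3] addr=0x9c blk=19 s=3: MISS | VC [20, 11]
  [4] addr=0x9a blk=19 s=3: L1-HIT | VC [20, 11]
  [5] addr=0xc6 blk=24 s=0: L1-HIT | VC [20, 11]
  [6] addr=0xda blk=27 s=3: MISS | VC [20, 11, 19]
  [7] addr=0x9c blk=19 s=3: VC-HIT | VC [20, 11, 27]
  [8] addr=0x9e blk=19 s=3: L1-HIT | VC [20, 11, 27]
  [9] addr=0xa1 blk=20 s=0: VC-HIT | VC [24, 11, 27]
  [10] addr=0xc4 blk=24 s=0: VC-HIT | VC [20, 11, 27]

SEQ = [MISS, MISS, MISS, MISS, L1-HIT, L1-HIT, MISS, VC-HIT, L1-HIT, VC-HIT, VC-HIT]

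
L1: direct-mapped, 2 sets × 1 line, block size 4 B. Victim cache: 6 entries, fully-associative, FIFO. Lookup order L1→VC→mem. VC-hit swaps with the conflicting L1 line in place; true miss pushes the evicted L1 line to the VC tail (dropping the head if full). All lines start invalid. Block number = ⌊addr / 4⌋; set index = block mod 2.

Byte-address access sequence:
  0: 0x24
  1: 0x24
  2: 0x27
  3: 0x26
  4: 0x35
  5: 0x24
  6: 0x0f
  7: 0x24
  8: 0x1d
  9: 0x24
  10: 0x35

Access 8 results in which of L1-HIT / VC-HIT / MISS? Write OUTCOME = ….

  [0] addr=0x24 blk=9 s=1: MISS | VC []
  [1] addr=0x24 blk=9 s=1: L1-HIT | VC []
  [2] addr=0x27 blk=9 s=1: L1-HIT | VC []
  [3] addr=0x26 blk=9 s=1: L1-HIT | VC []
  [4] addr=0x35 blk=13 s=1: MISS | VC [9]
  [5] addr=0x24 blk=9 s=1: VC-HIT | VC [13]
  [6] addr=0xf blk=3 s=1: MISS | VC [13, 9]
  [7] addr=0x24 blk=9 s=1: VC-HIT | VC [13, 3]
  [8] addr=0x1d blk=7 s=1: MISS | VC [13, 3, 9]
  [9] addr=0x24 blk=9 s=1: VC-HIT | VC [13, 3, 7]
  [10] addr=0x35 blk=13 s=1: VC-HIT | VC [9, 3, 7]

OUTCOME = MISS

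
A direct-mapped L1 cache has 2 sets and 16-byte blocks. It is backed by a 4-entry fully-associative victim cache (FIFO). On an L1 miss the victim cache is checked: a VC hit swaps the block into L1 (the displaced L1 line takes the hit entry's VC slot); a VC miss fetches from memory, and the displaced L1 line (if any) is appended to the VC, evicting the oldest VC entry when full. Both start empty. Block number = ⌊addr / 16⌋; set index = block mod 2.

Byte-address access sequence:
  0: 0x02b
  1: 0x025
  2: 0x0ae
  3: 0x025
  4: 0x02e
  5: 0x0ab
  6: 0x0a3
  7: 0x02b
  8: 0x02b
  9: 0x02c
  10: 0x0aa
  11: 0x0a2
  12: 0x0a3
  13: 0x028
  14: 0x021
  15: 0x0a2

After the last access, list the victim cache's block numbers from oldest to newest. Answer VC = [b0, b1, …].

  [0] addr=0x2b blk=2 s=0: MISS | VC []
  [1] addr=0x25 blk=2 s=0: L1-HIT | VC []
  [2] addr=0xae blk=10 s=0: MISS | VC [2]
  [3] addr=0x25 blk=2 s=0: VC-HIT | VC [10]
  [4] addr=0x2e blk=2 s=0: L1-HIT | VC [10]
  [5] addr=0xab blk=10 s=0: VC-HIT | VC [2]
  [6] addr=0xa3 blk=10 s=0: L1-HIT | VC [2]
  [7] addr=0x2b blk=2 s=0: VC-HIT | VC [10]
  [8] addr=0x2b blk=2 s=0: L1-HIT | VC [10]
  [9] addr=0x2c blk=2 s=0: L1-HIT | VC [10]
  [10] addr=0xaa blk=10 s=0: VC-HIT | VC [2]
  [11] addr=0xa2 blk=10 s=0: L1-HIT | VC [2]
  [12] addr=0xa3 blk=10 s=0: L1-HIT | VC [2]
  [13] addr=0x28 blk=2 s=0: VC-HIT | VC [10]
  [14] addr=0x21 blk=2 s=0: L1-HIT | VC [10]
  [15] addr=0xa2 blk=10 s=0: VC-HIT | VC [2]

VC = [2]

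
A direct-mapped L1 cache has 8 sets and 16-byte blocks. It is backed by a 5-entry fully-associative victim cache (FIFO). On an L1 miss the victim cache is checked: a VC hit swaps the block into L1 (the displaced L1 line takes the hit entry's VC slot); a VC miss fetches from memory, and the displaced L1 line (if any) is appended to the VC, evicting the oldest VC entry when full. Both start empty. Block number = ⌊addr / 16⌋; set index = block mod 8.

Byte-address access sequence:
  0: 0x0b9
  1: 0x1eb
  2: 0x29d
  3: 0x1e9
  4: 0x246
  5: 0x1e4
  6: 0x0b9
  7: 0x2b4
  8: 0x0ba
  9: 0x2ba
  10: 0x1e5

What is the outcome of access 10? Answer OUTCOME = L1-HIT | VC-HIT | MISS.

OUTCOME = L1-HIT

  [0] addr=0xb9 blk=11 s=3: MISS | VC []
  [1] addr=0x1eb blk=30 s=6: MISS | VC []
  [2] addr=0x29d blk=41 s=1: MISS | VC []
  [3] addr=0x1e9 blk=30 s=6: L1-HIT | VC []
  [4] addr=0x246 blk=36 s=4: MISS | VC []
  [5] addr=0x1e4 blk=30 s=6: L1-HIT | VC []
  [6] addr=0xb9 blk=11 s=3: L1-HIT | VC []
  [7] addr=0x2b4 blk=43 s=3: MISS | VC [11]
  [8] addr=0xba blk=11 s=3: VC-HIT | VC [43]
  [9] addr=0x2ba blk=43 s=3: VC-HIT | VC [11]
  [10] addr=0x1e5 blk=30 s=6: L1-HIT | VC [11]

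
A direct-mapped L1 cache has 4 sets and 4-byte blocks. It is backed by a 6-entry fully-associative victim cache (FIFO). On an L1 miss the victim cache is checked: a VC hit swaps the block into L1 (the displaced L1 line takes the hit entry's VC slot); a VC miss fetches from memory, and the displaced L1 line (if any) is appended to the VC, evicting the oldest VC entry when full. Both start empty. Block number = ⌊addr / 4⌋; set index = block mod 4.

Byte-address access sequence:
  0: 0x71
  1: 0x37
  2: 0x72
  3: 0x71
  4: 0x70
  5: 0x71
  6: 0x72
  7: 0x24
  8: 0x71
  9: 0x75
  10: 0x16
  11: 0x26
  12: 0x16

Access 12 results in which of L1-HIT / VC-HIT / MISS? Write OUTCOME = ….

#0 0x71→b28/s0 MISS; vc=[]
#1 0x37→b13/s1 MISS; vc=[]
#2 0x72→b28/s0 L1-HIT; vc=[]
#3 0x71→b28/s0 L1-HIT; vc=[]
#4 0x70→b28/s0 L1-HIT; vc=[]
#5 0x71→b28/s0 L1-HIT; vc=[]
#6 0x72→b28/s0 L1-HIT; vc=[]
#7 0x24→b9/s1 MISS; vc=[13]
#8 0x71→b28/s0 L1-HIT; vc=[13]
#9 0x75→b29/s1 MISS; vc=[13,9]
#10 0x16→b5/s1 MISS; vc=[13,9,29]
#11 0x26→b9/s1 VC-HIT; vc=[13,5,29]
#12 0x16→b5/s1 VC-HIT; vc=[13,9,29]

OUTCOME = VC-HIT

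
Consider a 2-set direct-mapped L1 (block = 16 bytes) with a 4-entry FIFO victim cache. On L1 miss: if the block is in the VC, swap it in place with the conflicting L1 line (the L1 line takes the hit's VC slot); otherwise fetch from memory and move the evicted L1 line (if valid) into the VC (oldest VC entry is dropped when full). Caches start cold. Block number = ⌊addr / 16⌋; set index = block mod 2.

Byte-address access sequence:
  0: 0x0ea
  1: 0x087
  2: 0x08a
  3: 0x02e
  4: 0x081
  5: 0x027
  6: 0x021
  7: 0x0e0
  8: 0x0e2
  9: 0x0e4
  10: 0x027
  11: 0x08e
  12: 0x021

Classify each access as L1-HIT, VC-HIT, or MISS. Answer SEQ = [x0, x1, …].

SEQ = [MISS, MISS, L1-HIT, MISS, VC-HIT, VC-HIT, L1-HIT, VC-HIT, L1-HIT, L1-HIT, VC-HIT, VC-HIT, VC-HIT]

#0 0xea→b14/s0 MISS; vc=[]
#1 0x87→b8/s0 MISS; vc=[14]
#2 0x8a→b8/s0 L1-HIT; vc=[14]
#3 0x2e→b2/s0 MISS; vc=[14,8]
#4 0x81→b8/s0 VC-HIT; vc=[14,2]
#5 0x27→b2/s0 VC-HIT; vc=[14,8]
#6 0x21→b2/s0 L1-HIT; vc=[14,8]
#7 0xe0→b14/s0 VC-HIT; vc=[2,8]
#8 0xe2→b14/s0 L1-HIT; vc=[2,8]
#9 0xe4→b14/s0 L1-HIT; vc=[2,8]
#10 0x27→b2/s0 VC-HIT; vc=[14,8]
#11 0x8e→b8/s0 VC-HIT; vc=[14,2]
#12 0x21→b2/s0 VC-HIT; vc=[14,8]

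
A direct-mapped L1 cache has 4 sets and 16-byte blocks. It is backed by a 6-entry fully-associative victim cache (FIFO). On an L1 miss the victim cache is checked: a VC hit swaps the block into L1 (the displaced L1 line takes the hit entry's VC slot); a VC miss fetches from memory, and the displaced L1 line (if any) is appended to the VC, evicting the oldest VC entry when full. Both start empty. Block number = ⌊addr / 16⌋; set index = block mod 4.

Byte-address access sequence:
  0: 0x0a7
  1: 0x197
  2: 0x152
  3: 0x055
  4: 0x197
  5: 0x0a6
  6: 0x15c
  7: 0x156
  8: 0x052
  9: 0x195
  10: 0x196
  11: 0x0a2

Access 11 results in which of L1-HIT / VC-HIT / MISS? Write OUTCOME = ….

#0 0xa7→b10/s2 MISS; vc=[]
#1 0x197→b25/s1 MISS; vc=[]
#2 0x152→b21/s1 MISS; vc=[25]
#3 0x55→b5/s1 MISS; vc=[25,21]
#4 0x197→b25/s1 VC-HIT; vc=[5,21]
#5 0xa6→b10/s2 L1-HIT; vc=[5,21]
#6 0x15c→b21/s1 VC-HIT; vc=[5,25]
#7 0x156→b21/s1 L1-HIT; vc=[5,25]
#8 0x52→b5/s1 VC-HIT; vc=[21,25]
#9 0x195→b25/s1 VC-HIT; vc=[21,5]
#10 0x196→b25/s1 L1-HIT; vc=[21,5]
#11 0xa2→b10/s2 L1-HIT; vc=[21,5]

OUTCOME = L1-HIT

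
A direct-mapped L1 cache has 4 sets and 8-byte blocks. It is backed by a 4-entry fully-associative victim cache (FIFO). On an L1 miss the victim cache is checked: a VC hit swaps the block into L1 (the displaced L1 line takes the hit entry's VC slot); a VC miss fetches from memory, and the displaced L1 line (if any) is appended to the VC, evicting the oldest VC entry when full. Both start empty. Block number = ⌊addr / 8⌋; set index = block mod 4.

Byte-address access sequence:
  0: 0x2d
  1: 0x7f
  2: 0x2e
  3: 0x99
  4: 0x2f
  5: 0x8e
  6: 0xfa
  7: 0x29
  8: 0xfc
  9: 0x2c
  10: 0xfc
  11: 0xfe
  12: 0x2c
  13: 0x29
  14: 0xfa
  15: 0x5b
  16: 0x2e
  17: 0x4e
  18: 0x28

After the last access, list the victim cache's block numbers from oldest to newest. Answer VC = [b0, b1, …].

VC = [17, 19, 31, 9]

0: 0x2d (blk 5, set 1) → MISS  vc=[]
1: 0x7f (blk 15, set 3) → MISS  vc=[]
2: 0x2e (blk 5, set 1) → L1-HIT  vc=[]
3: 0x99 (blk 19, set 3) → MISS  vc=[15]
4: 0x2f (blk 5, set 1) → L1-HIT  vc=[15]
5: 0x8e (blk 17, set 1) → MISS  vc=[15, 5]
6: 0xfa (blk 31, set 3) → MISS  vc=[15, 5, 19]
7: 0x29 (blk 5, set 1) → VC-HIT  vc=[15, 17, 19]
8: 0xfc (blk 31, set 3) → L1-HIT  vc=[15, 17, 19]
9: 0x2c (blk 5, set 1) → L1-HIT  vc=[15, 17, 19]
10: 0xfc (blk 31, set 3) → L1-HIT  vc=[15, 17, 19]
11: 0xfe (blk 31, set 3) → L1-HIT  vc=[15, 17, 19]
12: 0x2c (blk 5, set 1) → L1-HIT  vc=[15, 17, 19]
13: 0x29 (blk 5, set 1) → L1-HIT  vc=[15, 17, 19]
14: 0xfa (blk 31, set 3) → L1-HIT  vc=[15, 17, 19]
15: 0x5b (blk 11, set 3) → MISS  vc=[15, 17, 19, 31]
16: 0x2e (blk 5, set 1) → L1-HIT  vc=[15, 17, 19, 31]
17: 0x4e (blk 9, set 1) → MISS  vc=[17, 19, 31, 5]
18: 0x28 (blk 5, set 1) → VC-HIT  vc=[17, 19, 31, 9]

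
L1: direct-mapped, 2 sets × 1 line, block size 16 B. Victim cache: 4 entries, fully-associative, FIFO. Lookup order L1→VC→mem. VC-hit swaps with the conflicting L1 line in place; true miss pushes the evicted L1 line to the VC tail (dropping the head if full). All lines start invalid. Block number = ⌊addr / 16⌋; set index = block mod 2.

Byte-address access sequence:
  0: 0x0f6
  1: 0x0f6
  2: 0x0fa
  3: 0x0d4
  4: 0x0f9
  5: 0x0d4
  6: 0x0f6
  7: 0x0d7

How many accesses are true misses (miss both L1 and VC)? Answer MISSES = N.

  [0] addr=0xf6 blk=15 s=1: MISS | VC []
  [1] addr=0xf6 blk=15 s=1: L1-HIT | VC []
  [2] addr=0xfa blk=15 s=1: L1-HIT | VC []
  [3] addr=0xd4 blk=13 s=1: MISS | VC [15]
  [4] addr=0xf9 blk=15 s=1: VC-HIT | VC [13]
  [5] addr=0xd4 blk=13 s=1: VC-HIT | VC [15]
  [6] addr=0xf6 blk=15 s=1: VC-HIT | VC [13]
  [7] addr=0xd7 blk=13 s=1: VC-HIT | VC [15]

MISSES = 2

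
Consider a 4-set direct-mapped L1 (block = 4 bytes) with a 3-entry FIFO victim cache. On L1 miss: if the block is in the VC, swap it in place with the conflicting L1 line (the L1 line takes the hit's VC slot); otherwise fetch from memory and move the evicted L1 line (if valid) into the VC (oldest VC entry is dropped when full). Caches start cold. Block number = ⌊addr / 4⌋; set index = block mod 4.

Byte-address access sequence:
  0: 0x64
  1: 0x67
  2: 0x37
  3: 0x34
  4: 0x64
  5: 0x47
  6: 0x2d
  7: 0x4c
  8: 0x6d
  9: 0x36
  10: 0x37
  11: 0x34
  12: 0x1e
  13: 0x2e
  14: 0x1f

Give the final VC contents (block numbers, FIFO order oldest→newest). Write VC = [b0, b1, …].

VC = [17, 27, 11]

0: 0x64 (blk 25, set 1) → MISS  vc=[]
1: 0x67 (blk 25, set 1) → L1-HIT  vc=[]
2: 0x37 (blk 13, set 1) → MISS  vc=[25]
3: 0x34 (blk 13, set 1) → L1-HIT  vc=[25]
4: 0x64 (blk 25, set 1) → VC-HIT  vc=[13]
5: 0x47 (blk 17, set 1) → MISS  vc=[13, 25]
6: 0x2d (blk 11, set 3) → MISS  vc=[13, 25]
7: 0x4c (blk 19, set 3) → MISS  vc=[13, 25, 11]
8: 0x6d (blk 27, set 3) → MISS  vc=[25, 11, 19]
9: 0x36 (blk 13, set 1) → MISS  vc=[11, 19, 17]
10: 0x37 (blk 13, set 1) → L1-HIT  vc=[11, 19, 17]
11: 0x34 (blk 13, set 1) → L1-HIT  vc=[11, 19, 17]
12: 0x1e (blk 7, set 3) → MISS  vc=[19, 17, 27]
13: 0x2e (blk 11, set 3) → MISS  vc=[17, 27, 7]
14: 0x1f (blk 7, set 3) → VC-HIT  vc=[17, 27, 11]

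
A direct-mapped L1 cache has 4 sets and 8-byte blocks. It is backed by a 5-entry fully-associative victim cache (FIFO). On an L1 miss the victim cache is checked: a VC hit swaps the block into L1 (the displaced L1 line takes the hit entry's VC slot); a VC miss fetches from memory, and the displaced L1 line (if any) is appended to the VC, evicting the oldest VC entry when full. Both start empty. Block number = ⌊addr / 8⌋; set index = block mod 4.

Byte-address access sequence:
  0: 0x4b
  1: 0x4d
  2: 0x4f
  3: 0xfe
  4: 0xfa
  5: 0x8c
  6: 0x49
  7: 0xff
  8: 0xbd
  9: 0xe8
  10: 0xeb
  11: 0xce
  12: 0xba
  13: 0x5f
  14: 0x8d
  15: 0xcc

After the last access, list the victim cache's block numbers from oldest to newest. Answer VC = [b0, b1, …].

#0 0x4b→b9/s1 MISS; vc=[]
#1 0x4d→b9/s1 L1-HIT; vc=[]
#2 0x4f→b9/s1 L1-HIT; vc=[]
#3 0xfe→b31/s3 MISS; vc=[]
#4 0xfa→b31/s3 L1-HIT; vc=[]
#5 0x8c→b17/s1 MISS; vc=[9]
#6 0x49→b9/s1 VC-HIT; vc=[17]
#7 0xff→b31/s3 L1-HIT; vc=[17]
#8 0xbd→b23/s3 MISS; vc=[17,31]
#9 0xe8→b29/s1 MISS; vc=[17,31,9]
#10 0xeb→b29/s1 L1-HIT; vc=[17,31,9]
#11 0xce→b25/s1 MISS; vc=[17,31,9,29]
#12 0xba→b23/s3 L1-HIT; vc=[17,31,9,29]
#13 0x5f→b11/s3 MISS; vc=[17,31,9,29,23]
#14 0x8d→b17/s1 VC-HIT; vc=[25,31,9,29,23]
#15 0xcc→b25/s1 VC-HIT; vc=[17,31,9,29,23]

VC = [17, 31, 9, 29, 23]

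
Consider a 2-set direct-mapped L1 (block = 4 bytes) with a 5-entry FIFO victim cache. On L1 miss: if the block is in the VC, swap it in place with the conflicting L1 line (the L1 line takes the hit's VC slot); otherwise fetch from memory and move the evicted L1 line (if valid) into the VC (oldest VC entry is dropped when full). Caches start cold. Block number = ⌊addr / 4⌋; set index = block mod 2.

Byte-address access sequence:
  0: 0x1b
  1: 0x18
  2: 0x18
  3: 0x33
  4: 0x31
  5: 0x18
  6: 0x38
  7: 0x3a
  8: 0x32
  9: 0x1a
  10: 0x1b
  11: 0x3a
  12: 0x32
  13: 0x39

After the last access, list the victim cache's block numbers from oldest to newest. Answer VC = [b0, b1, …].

#0 0x1b→b6/s0 MISS; vc=[]
#1 0x18→b6/s0 L1-HIT; vc=[]
#2 0x18→b6/s0 L1-HIT; vc=[]
#3 0x33→b12/s0 MISS; vc=[6]
#4 0x31→b12/s0 L1-HIT; vc=[6]
#5 0x18→b6/s0 VC-HIT; vc=[12]
#6 0x38→b14/s0 MISS; vc=[12,6]
#7 0x3a→b14/s0 L1-HIT; vc=[12,6]
#8 0x32→b12/s0 VC-HIT; vc=[14,6]
#9 0x1a→b6/s0 VC-HIT; vc=[14,12]
#10 0x1b→b6/s0 L1-HIT; vc=[14,12]
#11 0x3a→b14/s0 VC-HIT; vc=[6,12]
#12 0x32→b12/s0 VC-HIT; vc=[6,14]
#13 0x39→b14/s0 VC-HIT; vc=[6,12]

VC = [6, 12]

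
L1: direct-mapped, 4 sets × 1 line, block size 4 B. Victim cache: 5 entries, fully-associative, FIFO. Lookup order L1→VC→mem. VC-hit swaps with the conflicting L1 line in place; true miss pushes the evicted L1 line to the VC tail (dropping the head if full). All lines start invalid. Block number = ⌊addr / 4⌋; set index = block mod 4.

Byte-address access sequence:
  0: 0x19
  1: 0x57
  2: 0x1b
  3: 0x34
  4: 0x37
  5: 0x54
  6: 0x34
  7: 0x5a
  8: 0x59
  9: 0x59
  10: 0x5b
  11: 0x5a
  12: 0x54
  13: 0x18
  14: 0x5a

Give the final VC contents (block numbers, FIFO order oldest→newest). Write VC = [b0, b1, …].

VC = [13, 6]

0: 0x19 (blk 6, set 2) → MISS  vc=[]
1: 0x57 (blk 21, set 1) → MISS  vc=[]
2: 0x1b (blk 6, set 2) → L1-HIT  vc=[]
3: 0x34 (blk 13, set 1) → MISS  vc=[21]
4: 0x37 (blk 13, set 1) → L1-HIT  vc=[21]
5: 0x54 (blk 21, set 1) → VC-HIT  vc=[13]
6: 0x34 (blk 13, set 1) → VC-HIT  vc=[21]
7: 0x5a (blk 22, set 2) → MISS  vc=[21, 6]
8: 0x59 (blk 22, set 2) → L1-HIT  vc=[21, 6]
9: 0x59 (blk 22, set 2) → L1-HIT  vc=[21, 6]
10: 0x5b (blk 22, set 2) → L1-HIT  vc=[21, 6]
11: 0x5a (blk 22, set 2) → L1-HIT  vc=[21, 6]
12: 0x54 (blk 21, set 1) → VC-HIT  vc=[13, 6]
13: 0x18 (blk 6, set 2) → VC-HIT  vc=[13, 22]
14: 0x5a (blk 22, set 2) → VC-HIT  vc=[13, 6]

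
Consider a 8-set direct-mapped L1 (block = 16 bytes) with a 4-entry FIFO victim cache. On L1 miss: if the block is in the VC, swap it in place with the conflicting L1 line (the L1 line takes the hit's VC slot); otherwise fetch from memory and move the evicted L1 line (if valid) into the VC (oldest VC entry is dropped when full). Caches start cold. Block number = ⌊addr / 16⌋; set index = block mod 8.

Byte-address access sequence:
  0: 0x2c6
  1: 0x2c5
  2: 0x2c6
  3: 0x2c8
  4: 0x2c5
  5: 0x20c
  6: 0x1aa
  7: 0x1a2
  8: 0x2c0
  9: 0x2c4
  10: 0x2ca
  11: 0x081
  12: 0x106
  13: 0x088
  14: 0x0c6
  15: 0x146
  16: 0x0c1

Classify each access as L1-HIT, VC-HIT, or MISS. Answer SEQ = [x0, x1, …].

SEQ = [MISS, L1-HIT, L1-HIT, L1-HIT, L1-HIT, MISS, MISS, L1-HIT, L1-HIT, L1-HIT, L1-HIT, MISS, MISS, VC-HIT, MISS, MISS, VC-HIT]

#0 0x2c6→b44/s4 MISS; vc=[]
#1 0x2c5→b44/s4 L1-HIT; vc=[]
#2 0x2c6→b44/s4 L1-HIT; vc=[]
#3 0x2c8→b44/s4 L1-HIT; vc=[]
#4 0x2c5→b44/s4 L1-HIT; vc=[]
#5 0x20c→b32/s0 MISS; vc=[]
#6 0x1aa→b26/s2 MISS; vc=[]
#7 0x1a2→b26/s2 L1-HIT; vc=[]
#8 0x2c0→b44/s4 L1-HIT; vc=[]
#9 0x2c4→b44/s4 L1-HIT; vc=[]
#10 0x2ca→b44/s4 L1-HIT; vc=[]
#11 0x81→b8/s0 MISS; vc=[32]
#12 0x106→b16/s0 MISS; vc=[32,8]
#13 0x88→b8/s0 VC-HIT; vc=[32,16]
#14 0xc6→b12/s4 MISS; vc=[32,16,44]
#15 0x146→b20/s4 MISS; vc=[32,16,44,12]
#16 0xc1→b12/s4 VC-HIT; vc=[32,16,44,20]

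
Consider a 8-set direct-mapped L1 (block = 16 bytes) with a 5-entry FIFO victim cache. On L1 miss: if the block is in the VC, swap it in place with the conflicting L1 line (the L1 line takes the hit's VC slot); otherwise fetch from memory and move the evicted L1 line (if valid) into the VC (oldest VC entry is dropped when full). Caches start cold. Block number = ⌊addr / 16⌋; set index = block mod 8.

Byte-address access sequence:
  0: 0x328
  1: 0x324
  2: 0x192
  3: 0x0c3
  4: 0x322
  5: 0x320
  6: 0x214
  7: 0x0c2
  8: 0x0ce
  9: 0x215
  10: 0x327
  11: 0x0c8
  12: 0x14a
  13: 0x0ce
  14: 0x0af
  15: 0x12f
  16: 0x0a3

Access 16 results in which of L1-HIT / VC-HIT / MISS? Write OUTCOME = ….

OUTCOME = VC-HIT

  [0] addr=0x328 blk=50 s=2: MISS | VC []
  [1] addr=0x324 blk=50 s=2: L1-HIT | VC []
  [2] addr=0x192 blk=25 s=1: MISS | VC []
  [3] addr=0xc3 blk=12 s=4: MISS | VC []
  [4] addr=0x322 blk=50 s=2: L1-HIT | VC []
  [5] addr=0x320 blk=50 s=2: L1-HIT | VC []
  [6] addr=0x214 blk=33 s=1: MISS | VC [25]
  [7] addr=0xc2 blk=12 s=4: L1-HIT | VC [25]
  [8] addr=0xce blk=12 s=4: L1-HIT | VC [25]
  [9] addr=0x215 blk=33 s=1: L1-HIT | VC [25]
  [10] addr=0x327 blk=50 s=2: L1-HIT | VC [25]
  [11] addr=0xc8 blk=12 s=4: L1-HIT | VC [25]
  [12] addr=0x14a blk=20 s=4: MISS | VC [25, 12]
  [13] addr=0xce blk=12 s=4: VC-HIT | VC [25, 20]
  [14] addr=0xaf blk=10 s=2: MISS | VC [25, 20, 50]
  [15] addr=0x12f blk=18 s=2: MISS | VC [25, 20, 50, 10]
  [16] addr=0xa3 blk=10 s=2: VC-HIT | VC [25, 20, 50, 18]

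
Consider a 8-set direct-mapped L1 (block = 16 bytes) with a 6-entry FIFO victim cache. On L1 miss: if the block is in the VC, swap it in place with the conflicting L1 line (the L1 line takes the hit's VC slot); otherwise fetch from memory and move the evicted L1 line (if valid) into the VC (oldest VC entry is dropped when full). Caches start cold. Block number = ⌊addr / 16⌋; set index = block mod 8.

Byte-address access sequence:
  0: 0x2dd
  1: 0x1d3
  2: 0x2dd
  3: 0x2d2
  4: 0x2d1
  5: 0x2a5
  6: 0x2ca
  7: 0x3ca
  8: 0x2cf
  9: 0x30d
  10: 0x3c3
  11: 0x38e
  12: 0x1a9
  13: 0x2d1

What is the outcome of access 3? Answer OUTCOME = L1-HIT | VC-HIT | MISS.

#0 0x2dd→b45/s5 MISS; vc=[]
#1 0x1d3→b29/s5 MISS; vc=[45]
#2 0x2dd→b45/s5 VC-HIT; vc=[29]
#3 0x2d2→b45/s5 L1-HIT; vc=[29]
#4 0x2d1→b45/s5 L1-HIT; vc=[29]
#5 0x2a5→b42/s2 MISS; vc=[29]
#6 0x2ca→b44/s4 MISS; vc=[29]
#7 0x3ca→b60/s4 MISS; vc=[29,44]
#8 0x2cf→b44/s4 VC-HIT; vc=[29,60]
#9 0x30d→b48/s0 MISS; vc=[29,60]
#10 0x3c3→b60/s4 VC-HIT; vc=[29,44]
#11 0x38e→b56/s0 MISS; vc=[29,44,48]
#12 0x1a9→b26/s2 MISS; vc=[29,44,48,42]
#13 0x2d1→b45/s5 L1-HIT; vc=[29,44,48,42]

OUTCOME = L1-HIT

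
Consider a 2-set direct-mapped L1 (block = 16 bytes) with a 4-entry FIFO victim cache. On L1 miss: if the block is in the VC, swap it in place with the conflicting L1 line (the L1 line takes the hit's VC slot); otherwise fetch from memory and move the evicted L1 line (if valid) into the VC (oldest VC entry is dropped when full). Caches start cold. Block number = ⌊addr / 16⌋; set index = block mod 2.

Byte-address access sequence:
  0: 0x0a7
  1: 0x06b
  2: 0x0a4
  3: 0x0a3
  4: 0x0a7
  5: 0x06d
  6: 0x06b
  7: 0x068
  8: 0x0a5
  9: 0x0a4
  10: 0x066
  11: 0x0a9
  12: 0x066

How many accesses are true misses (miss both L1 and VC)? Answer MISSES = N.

MISSES = 2

#0 0xa7→b10/s0 MISS; vc=[]
#1 0x6b→b6/s0 MISS; vc=[10]
#2 0xa4→b10/s0 VC-HIT; vc=[6]
#3 0xa3→b10/s0 L1-HIT; vc=[6]
#4 0xa7→b10/s0 L1-HIT; vc=[6]
#5 0x6d→b6/s0 VC-HIT; vc=[10]
#6 0x6b→b6/s0 L1-HIT; vc=[10]
#7 0x68→b6/s0 L1-HIT; vc=[10]
#8 0xa5→b10/s0 VC-HIT; vc=[6]
#9 0xa4→b10/s0 L1-HIT; vc=[6]
#10 0x66→b6/s0 VC-HIT; vc=[10]
#11 0xa9→b10/s0 VC-HIT; vc=[6]
#12 0x66→b6/s0 VC-HIT; vc=[10]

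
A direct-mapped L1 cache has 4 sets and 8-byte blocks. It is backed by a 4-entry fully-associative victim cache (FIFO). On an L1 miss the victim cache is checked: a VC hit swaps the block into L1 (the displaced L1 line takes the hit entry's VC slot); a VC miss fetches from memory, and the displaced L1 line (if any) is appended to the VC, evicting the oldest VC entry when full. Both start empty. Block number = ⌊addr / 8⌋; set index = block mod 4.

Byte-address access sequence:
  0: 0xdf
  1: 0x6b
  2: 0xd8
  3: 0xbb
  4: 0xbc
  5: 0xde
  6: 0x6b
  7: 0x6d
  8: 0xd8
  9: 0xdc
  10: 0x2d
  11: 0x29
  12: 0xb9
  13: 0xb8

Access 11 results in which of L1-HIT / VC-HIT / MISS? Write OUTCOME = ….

OUTCOME = L1-HIT

#0 0xdf→b27/s3 MISS; vc=[]
#1 0x6b→b13/s1 MISS; vc=[]
#2 0xd8→b27/s3 L1-HIT; vc=[]
#3 0xbb→b23/s3 MISS; vc=[27]
#4 0xbc→b23/s3 L1-HIT; vc=[27]
#5 0xde→b27/s3 VC-HIT; vc=[23]
#6 0x6b→b13/s1 L1-HIT; vc=[23]
#7 0x6d→b13/s1 L1-HIT; vc=[23]
#8 0xd8→b27/s3 L1-HIT; vc=[23]
#9 0xdc→b27/s3 L1-HIT; vc=[23]
#10 0x2d→b5/s1 MISS; vc=[23,13]
#11 0x29→b5/s1 L1-HIT; vc=[23,13]
#12 0xb9→b23/s3 VC-HIT; vc=[27,13]
#13 0xb8→b23/s3 L1-HIT; vc=[27,13]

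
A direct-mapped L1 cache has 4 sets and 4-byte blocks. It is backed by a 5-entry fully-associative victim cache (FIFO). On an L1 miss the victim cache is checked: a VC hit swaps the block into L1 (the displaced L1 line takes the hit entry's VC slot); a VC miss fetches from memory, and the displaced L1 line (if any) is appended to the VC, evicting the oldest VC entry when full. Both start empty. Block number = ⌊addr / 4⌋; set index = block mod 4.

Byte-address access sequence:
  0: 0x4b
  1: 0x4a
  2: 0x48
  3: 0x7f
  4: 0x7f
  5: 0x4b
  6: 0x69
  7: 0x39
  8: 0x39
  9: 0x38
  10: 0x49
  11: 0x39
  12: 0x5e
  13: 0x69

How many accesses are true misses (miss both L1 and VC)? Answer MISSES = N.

0: 0x4b (blk 18, set 2) → MISS  vc=[]
1: 0x4a (blk 18, set 2) → L1-HIT  vc=[]
2: 0x48 (blk 18, set 2) → L1-HIT  vc=[]
3: 0x7f (blk 31, set 3) → MISS  vc=[]
4: 0x7f (blk 31, set 3) → L1-HIT  vc=[]
5: 0x4b (blk 18, set 2) → L1-HIT  vc=[]
6: 0x69 (blk 26, set 2) → MISS  vc=[18]
7: 0x39 (blk 14, set 2) → MISS  vc=[18, 26]
8: 0x39 (blk 14, set 2) → L1-HIT  vc=[18, 26]
9: 0x38 (blk 14, set 2) → L1-HIT  vc=[18, 26]
10: 0x49 (blk 18, set 2) → VC-HIT  vc=[14, 26]
11: 0x39 (blk 14, set 2) → VC-HIT  vc=[18, 26]
12: 0x5e (blk 23, set 3) → MISS  vc=[18, 26, 31]
13: 0x69 (blk 26, set 2) → VC-HIT  vc=[18, 14, 31]

MISSES = 5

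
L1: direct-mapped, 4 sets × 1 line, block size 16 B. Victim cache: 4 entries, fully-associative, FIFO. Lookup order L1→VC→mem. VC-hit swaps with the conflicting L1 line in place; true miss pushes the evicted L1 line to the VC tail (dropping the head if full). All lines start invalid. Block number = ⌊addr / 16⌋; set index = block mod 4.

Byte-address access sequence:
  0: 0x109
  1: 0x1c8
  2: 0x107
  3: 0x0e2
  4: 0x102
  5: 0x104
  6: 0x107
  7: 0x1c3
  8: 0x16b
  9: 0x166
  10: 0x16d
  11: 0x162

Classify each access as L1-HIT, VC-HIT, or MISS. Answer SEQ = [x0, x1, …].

0: 0x109 (blk 16, set 0) → MISS  vc=[]
1: 0x1c8 (blk 28, set 0) → MISS  vc=[16]
2: 0x107 (blk 16, set 0) → VC-HIT  vc=[28]
3: 0xe2 (blk 14, set 2) → MISS  vc=[28]
4: 0x102 (blk 16, set 0) → L1-HIT  vc=[28]
5: 0x104 (blk 16, set 0) → L1-HIT  vc=[28]
6: 0x107 (blk 16, set 0) → L1-HIT  vc=[28]
7: 0x1c3 (blk 28, set 0) → VC-HIT  vc=[16]
8: 0x16b (blk 22, set 2) → MISS  vc=[16, 14]
9: 0x166 (blk 22, set 2) → L1-HIT  vc=[16, 14]
10: 0x16d (blk 22, set 2) → L1-HIT  vc=[16, 14]
11: 0x162 (blk 22, set 2) → L1-HIT  vc=[16, 14]

SEQ = [MISS, MISS, VC-HIT, MISS, L1-HIT, L1-HIT, L1-HIT, VC-HIT, MISS, L1-HIT, L1-HIT, L1-HIT]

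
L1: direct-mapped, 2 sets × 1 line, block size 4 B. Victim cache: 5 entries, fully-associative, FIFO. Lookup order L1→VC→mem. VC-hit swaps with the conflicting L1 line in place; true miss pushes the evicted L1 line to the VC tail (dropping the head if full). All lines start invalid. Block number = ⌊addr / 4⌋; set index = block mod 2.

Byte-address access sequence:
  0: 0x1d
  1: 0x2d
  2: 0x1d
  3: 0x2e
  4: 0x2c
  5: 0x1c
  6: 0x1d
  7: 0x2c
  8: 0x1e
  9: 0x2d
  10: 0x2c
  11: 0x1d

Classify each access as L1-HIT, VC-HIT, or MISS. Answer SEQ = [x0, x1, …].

0: 0x1d (blk 7, set 1) → MISS  vc=[]
1: 0x2d (blk 11, set 1) → MISS  vc=[7]
2: 0x1d (blk 7, set 1) → VC-HIT  vc=[11]
3: 0x2e (blk 11, set 1) → VC-HIT  vc=[7]
4: 0x2c (blk 11, set 1) → L1-HIT  vc=[7]
5: 0x1c (blk 7, set 1) → VC-HIT  vc=[11]
6: 0x1d (blk 7, set 1) → L1-HIT  vc=[11]
7: 0x2c (blk 11, set 1) → VC-HIT  vc=[7]
8: 0x1e (blk 7, set 1) → VC-HIT  vc=[11]
9: 0x2d (blk 11, set 1) → VC-HIT  vc=[7]
10: 0x2c (blk 11, set 1) → L1-HIT  vc=[7]
11: 0x1d (blk 7, set 1) → VC-HIT  vc=[11]

SEQ = [MISS, MISS, VC-HIT, VC-HIT, L1-HIT, VC-HIT, L1-HIT, VC-HIT, VC-HIT, VC-HIT, L1-HIT, VC-HIT]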